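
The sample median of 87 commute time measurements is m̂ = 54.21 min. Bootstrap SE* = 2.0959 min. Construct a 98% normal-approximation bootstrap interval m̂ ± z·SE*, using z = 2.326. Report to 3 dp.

(49.335, 59.085)

Margin = 2.326 × 2.0959 = 4.8751
Interval: 54.21 ± 4.8751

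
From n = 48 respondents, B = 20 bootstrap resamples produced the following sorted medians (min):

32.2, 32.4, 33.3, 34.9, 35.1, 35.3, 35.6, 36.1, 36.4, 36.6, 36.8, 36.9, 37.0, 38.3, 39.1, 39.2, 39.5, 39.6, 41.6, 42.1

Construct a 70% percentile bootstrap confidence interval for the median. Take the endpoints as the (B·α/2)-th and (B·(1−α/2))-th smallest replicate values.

α = 0.30; lower rank = 20 × 0.150 = 3; upper rank = 20 × 0.850 = 17.
The 3rd smallest replicate is 33.3; the 17th is 39.5.

(33.3, 39.5)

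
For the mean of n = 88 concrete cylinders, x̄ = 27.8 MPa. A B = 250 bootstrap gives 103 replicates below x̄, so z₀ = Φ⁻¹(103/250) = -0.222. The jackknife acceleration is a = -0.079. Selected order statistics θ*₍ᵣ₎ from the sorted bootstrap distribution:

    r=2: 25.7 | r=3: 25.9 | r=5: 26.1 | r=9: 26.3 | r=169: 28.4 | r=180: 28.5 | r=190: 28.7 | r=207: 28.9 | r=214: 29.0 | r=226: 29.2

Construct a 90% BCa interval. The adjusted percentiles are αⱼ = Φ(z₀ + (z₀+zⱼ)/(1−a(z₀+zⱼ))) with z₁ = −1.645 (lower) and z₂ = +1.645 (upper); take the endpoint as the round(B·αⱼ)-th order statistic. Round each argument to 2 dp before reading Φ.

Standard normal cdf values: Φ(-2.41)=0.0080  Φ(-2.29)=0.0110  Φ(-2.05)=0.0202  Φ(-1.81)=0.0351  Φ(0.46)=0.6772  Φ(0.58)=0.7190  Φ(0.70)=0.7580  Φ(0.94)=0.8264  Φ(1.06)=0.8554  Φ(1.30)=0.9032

Lower: z₀ + z₁ = -0.222 + (-1.645) = -1.867; 1 − a(z₀+z₁) = 1 − (-0.079)(-1.867) = 0.8525; argument = -0.222 + (-1.867)/0.8525 = -2.4120 → -2.41.
α₁ = Φ(-2.41) = 0.0080; rank = round(250 × 0.0080) = 2; θ*₍2₎ = 25.7.
Upper: z₀ + z₂ = 1.423; 1 − a(z₀+z₂) = 1.1124; argument = 1.0572 → 1.06; α₂ = 0.8554; rank = 214; θ*₍214₎ = 29.0.

(25.7, 29.0)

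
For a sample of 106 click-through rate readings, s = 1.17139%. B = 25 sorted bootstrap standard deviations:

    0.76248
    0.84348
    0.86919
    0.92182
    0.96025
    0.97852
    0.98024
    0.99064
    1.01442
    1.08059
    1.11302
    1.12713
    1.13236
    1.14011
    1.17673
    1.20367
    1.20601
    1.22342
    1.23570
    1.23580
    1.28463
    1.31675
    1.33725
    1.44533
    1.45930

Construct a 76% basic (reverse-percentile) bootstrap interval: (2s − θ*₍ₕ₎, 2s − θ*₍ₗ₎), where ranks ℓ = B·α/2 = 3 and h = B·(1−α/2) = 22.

Percentile endpoints at ranks 3 and 22: θ*₍3₎ = 0.86919, θ*₍22₎ = 1.31675.
Basic interval reflects these around s:
  lower = 2 × 1.17139 − 1.31675 = 1.02603
  upper = 2 × 1.17139 − 0.86919 = 1.47359

(1.02603, 1.47359)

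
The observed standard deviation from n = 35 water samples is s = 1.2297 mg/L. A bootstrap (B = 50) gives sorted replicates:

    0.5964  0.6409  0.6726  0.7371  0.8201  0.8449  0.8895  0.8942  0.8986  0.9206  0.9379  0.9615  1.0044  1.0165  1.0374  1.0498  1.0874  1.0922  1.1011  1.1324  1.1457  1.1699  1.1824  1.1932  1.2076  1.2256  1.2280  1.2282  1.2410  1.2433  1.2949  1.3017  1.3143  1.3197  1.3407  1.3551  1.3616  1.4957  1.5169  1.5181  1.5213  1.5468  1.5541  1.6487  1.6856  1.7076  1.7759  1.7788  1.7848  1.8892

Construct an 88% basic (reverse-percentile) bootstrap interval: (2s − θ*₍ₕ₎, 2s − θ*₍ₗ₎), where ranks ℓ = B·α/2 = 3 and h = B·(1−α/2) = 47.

Percentile endpoints at ranks 3 and 47: θ*₍3₎ = 0.6726, θ*₍47₎ = 1.7759.
Basic interval reflects these around s:
  lower = 2 × 1.2297 − 1.7759 = 0.6835
  upper = 2 × 1.2297 − 0.6726 = 1.7868

(0.6835, 1.7868)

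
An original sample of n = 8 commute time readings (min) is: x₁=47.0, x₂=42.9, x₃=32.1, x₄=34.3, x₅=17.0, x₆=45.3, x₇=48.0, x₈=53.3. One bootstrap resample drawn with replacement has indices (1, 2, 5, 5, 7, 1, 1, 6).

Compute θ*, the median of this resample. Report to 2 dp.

θ* = 46.15

Resample values: 47.0, 42.9, 17.0, 17.0, 48.0, 47.0, 47.0, 45.3.
Sorted: 17.0, 17.0, 42.9, 45.3, 47.0, 47.0, 47.0, 48.0
Median = average of the two middle values = 46.15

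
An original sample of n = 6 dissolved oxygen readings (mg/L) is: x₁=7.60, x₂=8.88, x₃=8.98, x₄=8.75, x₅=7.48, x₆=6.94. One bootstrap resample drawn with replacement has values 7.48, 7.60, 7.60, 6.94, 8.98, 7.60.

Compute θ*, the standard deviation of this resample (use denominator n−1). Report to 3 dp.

Mean = 7.7000; sum of squared deviations = 2.2944
s² = 2.2944 / 5 = 0.4589
s = √0.4589 = 0.677

θ* = 0.677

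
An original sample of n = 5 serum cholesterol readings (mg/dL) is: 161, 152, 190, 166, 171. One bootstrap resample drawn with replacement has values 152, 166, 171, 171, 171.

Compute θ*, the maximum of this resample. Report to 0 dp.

Maximum = 171

θ* = 171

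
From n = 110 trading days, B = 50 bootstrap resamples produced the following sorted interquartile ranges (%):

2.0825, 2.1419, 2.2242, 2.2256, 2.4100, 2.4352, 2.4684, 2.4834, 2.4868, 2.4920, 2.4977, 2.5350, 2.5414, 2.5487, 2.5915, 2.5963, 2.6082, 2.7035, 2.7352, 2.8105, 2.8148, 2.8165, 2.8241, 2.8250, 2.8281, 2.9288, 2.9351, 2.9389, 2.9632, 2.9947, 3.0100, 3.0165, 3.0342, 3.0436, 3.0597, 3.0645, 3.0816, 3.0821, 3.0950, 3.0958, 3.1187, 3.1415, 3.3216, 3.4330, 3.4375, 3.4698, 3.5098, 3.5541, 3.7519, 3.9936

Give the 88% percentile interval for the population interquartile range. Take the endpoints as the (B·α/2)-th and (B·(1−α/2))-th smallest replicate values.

α = 0.12; lower rank = 50 × 0.060 = 3; upper rank = 50 × 0.940 = 47.
The 3rd smallest replicate is 2.2242; the 47th is 3.5098.

(2.2242, 3.5098)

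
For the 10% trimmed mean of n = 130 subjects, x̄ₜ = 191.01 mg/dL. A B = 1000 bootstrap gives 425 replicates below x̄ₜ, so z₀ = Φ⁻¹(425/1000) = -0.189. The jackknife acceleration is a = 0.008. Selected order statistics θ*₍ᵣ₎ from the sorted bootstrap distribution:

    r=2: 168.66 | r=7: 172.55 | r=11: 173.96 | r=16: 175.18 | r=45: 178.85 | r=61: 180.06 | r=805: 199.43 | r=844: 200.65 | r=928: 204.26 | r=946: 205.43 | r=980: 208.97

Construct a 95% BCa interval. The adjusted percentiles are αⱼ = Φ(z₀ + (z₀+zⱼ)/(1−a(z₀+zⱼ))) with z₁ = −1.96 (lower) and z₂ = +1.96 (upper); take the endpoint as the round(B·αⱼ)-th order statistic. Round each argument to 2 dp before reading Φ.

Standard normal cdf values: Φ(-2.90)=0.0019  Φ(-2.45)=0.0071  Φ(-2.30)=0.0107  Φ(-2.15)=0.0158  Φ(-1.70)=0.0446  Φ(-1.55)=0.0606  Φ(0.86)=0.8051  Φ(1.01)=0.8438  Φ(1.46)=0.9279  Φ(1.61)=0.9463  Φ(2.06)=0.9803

(173.96, 205.43)

Lower: z₀ + z₁ = -0.189 + (-1.960) = -2.149; 1 − a(z₀+z₁) = 1 − (0.008)(-2.149) = 1.0172; argument = -0.189 + (-2.149)/1.0172 = -2.3017 → -2.30.
α₁ = Φ(-2.30) = 0.0107; rank = round(1000 × 0.0107) = 11; θ*₍11₎ = 173.96.
Upper: z₀ + z₂ = 1.771; 1 − a(z₀+z₂) = 0.9858; argument = 1.6075 → 1.61; α₂ = 0.9463; rank = 946; θ*₍946₎ = 205.43.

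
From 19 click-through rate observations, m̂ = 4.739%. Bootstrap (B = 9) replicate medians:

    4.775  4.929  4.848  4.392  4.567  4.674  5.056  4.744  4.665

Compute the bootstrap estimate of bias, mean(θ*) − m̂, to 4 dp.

mean(θ*) = (4.775 + 4.929 + 4.848 + 4.392 + 4.567 + 4.674 + 5.056 + 4.744 + 4.665) / 9 = 4.73889
bias = 4.73889 − 4.739

bias = −0.0001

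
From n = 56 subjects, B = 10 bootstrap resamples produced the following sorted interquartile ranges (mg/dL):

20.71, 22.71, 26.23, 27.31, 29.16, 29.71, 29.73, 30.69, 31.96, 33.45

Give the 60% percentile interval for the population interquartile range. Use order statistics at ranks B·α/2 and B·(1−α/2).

α = 0.40; lower rank = 10 × 0.200 = 2; upper rank = 10 × 0.800 = 8.
The 2nd smallest replicate is 22.71; the 8th is 30.69.

(22.71, 30.69)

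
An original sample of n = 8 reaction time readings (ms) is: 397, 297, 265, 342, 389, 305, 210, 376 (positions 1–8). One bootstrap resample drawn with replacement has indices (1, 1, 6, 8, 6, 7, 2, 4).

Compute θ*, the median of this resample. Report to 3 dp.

Resample values: 397, 397, 305, 376, 305, 210, 297, 342.
Sorted: 210, 297, 305, 305, 342, 376, 397, 397
Median = average of the two middle values = 323.500

θ* = 323.500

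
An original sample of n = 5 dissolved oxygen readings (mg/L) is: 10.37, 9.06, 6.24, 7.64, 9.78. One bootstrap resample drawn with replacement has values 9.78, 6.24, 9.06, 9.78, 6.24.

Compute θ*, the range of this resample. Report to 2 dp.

θ* = 3.54

Range = 9.78 − 6.24 = 3.54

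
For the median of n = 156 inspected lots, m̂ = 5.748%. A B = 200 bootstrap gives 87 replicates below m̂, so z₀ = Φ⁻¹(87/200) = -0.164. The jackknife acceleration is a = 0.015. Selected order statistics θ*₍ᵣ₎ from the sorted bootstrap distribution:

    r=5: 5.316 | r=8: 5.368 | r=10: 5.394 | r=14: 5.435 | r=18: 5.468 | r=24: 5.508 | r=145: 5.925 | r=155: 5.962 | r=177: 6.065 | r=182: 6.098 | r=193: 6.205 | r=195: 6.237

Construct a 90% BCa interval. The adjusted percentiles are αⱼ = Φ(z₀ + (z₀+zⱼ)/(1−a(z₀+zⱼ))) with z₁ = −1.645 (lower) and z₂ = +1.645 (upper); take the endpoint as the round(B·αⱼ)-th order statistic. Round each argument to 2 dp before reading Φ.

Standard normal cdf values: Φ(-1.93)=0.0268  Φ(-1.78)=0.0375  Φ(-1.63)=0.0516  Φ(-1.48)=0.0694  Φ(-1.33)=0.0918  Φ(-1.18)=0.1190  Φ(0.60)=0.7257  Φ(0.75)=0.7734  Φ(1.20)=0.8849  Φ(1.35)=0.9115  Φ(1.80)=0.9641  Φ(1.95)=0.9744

Lower: z₀ + z₁ = -0.164 + (-1.645) = -1.809; 1 − a(z₀+z₁) = 1 − (0.015)(-1.809) = 1.0271; argument = -0.164 + (-1.809)/1.0271 = -1.9252 → -1.93.
α₁ = Φ(-1.93) = 0.0268; rank = round(200 × 0.0268) = 5; θ*₍5₎ = 5.316.
Upper: z₀ + z₂ = 1.481; 1 − a(z₀+z₂) = 0.9778; argument = 1.3506 → 1.35; α₂ = 0.9115; rank = 182; θ*₍182₎ = 6.098.

(5.316, 6.098)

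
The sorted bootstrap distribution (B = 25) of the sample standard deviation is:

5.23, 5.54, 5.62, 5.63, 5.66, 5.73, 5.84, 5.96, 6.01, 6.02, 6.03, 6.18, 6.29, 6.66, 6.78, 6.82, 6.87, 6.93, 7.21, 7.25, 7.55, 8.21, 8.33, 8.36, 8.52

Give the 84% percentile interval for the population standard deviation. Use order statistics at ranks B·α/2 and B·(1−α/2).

α = 0.16; lower rank = 25 × 0.080 = 2; upper rank = 25 × 0.920 = 23.
The 2nd smallest replicate is 5.54; the 23rd is 8.33.

(5.54, 8.33)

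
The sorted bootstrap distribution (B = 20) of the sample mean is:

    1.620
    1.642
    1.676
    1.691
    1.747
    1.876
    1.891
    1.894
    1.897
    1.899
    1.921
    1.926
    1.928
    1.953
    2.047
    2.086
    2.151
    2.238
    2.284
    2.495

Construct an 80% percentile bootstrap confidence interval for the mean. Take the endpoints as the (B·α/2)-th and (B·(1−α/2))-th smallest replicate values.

(1.642, 2.238)

α = 0.20; lower rank = 20 × 0.100 = 2; upper rank = 20 × 0.900 = 18.
The 2nd smallest replicate is 1.642; the 18th is 2.238.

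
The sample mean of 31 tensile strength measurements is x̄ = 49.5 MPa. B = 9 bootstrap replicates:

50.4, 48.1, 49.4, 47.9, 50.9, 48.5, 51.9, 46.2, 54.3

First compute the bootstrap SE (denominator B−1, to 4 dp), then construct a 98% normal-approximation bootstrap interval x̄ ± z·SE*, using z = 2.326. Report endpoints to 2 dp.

Mean of replicates = 49.7333; sum of squared deviations = 47.5000; SE* = √(47.5000/8) = 2.4367
Margin = 2.326 × 2.4367 = 5.668
Interval: 49.5 ± 5.668

(43.83, 55.17)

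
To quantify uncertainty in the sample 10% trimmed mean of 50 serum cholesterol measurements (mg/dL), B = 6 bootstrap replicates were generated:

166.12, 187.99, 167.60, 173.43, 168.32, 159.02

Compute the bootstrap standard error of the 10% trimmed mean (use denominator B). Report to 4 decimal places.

Bootstrap SE is the standard deviation of the 6 replicate 10% trimmed means.
Mean of replicates: (166.12 + 187.99 + 167.60 + 173.43 + 168.32 + 159.02) / 6 = 1022.48000 / 6 = 170.41333
Sum of squared deviations: (−4.29333)² + (+17.57667)² + (−2.81333)² + (+3.01667)² + (−2.09333)² + (−11.39333)² = 478.57713
Variance = 478.57713 / 6 = 79.76286
SE* = √79.76286

SE* = 8.9310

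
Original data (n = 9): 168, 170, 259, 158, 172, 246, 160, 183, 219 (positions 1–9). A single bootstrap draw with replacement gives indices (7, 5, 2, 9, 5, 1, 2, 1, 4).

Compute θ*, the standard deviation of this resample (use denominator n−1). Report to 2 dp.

θ* = 17.96

Resample values: 160, 172, 170, 219, 172, 168, 170, 168, 158.
Mean = 173.0000; sum of squared deviations = 2580.0000
s² = 2580.0000 / 8 = 322.5000
s = √322.5000 = 17.96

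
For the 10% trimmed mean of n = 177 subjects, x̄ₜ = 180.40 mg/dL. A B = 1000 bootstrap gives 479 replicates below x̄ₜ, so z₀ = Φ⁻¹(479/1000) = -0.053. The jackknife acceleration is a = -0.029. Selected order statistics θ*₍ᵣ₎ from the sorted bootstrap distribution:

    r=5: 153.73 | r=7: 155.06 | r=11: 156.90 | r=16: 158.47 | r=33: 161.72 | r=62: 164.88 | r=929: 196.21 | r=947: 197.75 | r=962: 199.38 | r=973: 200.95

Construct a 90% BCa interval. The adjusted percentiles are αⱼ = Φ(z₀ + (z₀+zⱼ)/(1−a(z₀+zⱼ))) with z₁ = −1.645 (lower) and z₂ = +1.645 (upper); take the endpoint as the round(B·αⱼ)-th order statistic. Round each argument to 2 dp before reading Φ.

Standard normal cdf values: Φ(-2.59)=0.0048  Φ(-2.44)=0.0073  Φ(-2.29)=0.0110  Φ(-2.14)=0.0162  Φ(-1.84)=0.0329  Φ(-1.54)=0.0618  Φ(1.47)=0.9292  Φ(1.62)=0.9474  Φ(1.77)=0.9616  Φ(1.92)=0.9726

Lower: z₀ + z₁ = -0.053 + (-1.645) = -1.698; 1 − a(z₀+z₁) = 1 − (-0.029)(-1.698) = 0.9508; argument = -0.053 + (-1.698)/0.9508 = -1.8389 → -1.84.
α₁ = Φ(-1.84) = 0.0329; rank = round(1000 × 0.0329) = 33; θ*₍33₎ = 161.72.
Upper: z₀ + z₂ = 1.592; 1 − a(z₀+z₂) = 1.0462; argument = 1.4687 → 1.47; α₂ = 0.9292; rank = 929; θ*₍929₎ = 196.21.

(161.72, 196.21)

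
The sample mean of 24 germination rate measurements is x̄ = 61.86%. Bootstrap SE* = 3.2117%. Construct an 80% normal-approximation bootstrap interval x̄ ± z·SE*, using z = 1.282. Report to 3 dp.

(57.743, 65.977)

Margin = 1.282 × 3.2117 = 4.1174
Interval: 61.86 ± 4.1174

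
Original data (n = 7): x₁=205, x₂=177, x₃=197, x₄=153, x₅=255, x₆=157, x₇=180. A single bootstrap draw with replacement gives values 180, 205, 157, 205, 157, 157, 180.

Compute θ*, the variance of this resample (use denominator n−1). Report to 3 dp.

Mean = 177.2857; sum of squared deviations = 2785.4286
s² = 2785.4286 / 6 = 464.2381

θ* = 464.238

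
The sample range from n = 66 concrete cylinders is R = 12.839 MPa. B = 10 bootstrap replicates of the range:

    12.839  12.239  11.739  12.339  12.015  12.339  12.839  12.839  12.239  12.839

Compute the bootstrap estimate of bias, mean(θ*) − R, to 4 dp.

mean(θ*) = (12.839 + 12.239 + 11.739 + 12.339 + 12.015 + 12.339 + 12.839 + 12.839 + 12.239 + 12.839) / 10 = 12.42660
bias = 12.42660 − 12.839

bias = −0.4124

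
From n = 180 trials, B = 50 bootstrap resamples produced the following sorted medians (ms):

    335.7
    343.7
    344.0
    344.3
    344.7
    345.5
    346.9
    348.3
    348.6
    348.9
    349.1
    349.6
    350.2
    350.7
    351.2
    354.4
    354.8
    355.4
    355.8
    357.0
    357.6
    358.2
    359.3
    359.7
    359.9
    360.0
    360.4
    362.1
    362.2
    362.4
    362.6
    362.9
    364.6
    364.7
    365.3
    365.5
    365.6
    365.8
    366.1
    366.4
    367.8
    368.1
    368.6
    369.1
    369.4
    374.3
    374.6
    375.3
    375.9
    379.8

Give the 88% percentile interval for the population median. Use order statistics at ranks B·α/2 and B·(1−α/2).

α = 0.12; lower rank = 50 × 0.060 = 3; upper rank = 50 × 0.940 = 47.
The 3rd smallest replicate is 344.0; the 47th is 374.6.

(344.0, 374.6)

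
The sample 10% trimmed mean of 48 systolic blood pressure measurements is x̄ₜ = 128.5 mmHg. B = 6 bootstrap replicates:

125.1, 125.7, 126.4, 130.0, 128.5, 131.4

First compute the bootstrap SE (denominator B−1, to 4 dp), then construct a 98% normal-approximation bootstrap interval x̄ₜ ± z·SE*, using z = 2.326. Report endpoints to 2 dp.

(122.62, 134.38)

Mean of replicates = 127.8500; sum of squared deviations = 31.9350; SE* = √(31.9350/5) = 2.5273
Margin = 2.326 × 2.5273 = 5.878
Interval: 128.5 ± 5.878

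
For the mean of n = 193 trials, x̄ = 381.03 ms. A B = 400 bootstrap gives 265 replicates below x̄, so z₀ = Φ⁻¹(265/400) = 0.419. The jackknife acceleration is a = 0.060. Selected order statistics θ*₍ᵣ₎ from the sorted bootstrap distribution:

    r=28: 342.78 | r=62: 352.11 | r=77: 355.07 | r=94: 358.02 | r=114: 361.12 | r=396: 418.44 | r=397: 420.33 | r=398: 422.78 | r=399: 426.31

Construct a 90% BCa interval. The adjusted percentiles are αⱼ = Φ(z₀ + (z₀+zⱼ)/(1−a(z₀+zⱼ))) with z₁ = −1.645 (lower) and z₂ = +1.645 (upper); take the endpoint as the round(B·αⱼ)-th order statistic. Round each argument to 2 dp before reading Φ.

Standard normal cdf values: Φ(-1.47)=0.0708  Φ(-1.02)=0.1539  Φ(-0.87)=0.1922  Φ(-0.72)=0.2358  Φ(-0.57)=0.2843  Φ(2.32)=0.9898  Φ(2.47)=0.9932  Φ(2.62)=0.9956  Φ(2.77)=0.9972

Lower: z₀ + z₁ = 0.419 + (-1.645) = -1.226; 1 − a(z₀+z₁) = 1 − (0.060)(-1.226) = 1.0736; argument = 0.419 + (-1.226)/1.0736 = -0.7230 → -0.72.
α₁ = Φ(-0.72) = 0.2358; rank = round(400 × 0.2358) = 94; θ*₍94₎ = 358.02.
Upper: z₀ + z₂ = 2.064; 1 − a(z₀+z₂) = 0.8762; argument = 2.7747 → 2.77; α₂ = 0.9972; rank = 399; θ*₍399₎ = 426.31.

(358.02, 426.31)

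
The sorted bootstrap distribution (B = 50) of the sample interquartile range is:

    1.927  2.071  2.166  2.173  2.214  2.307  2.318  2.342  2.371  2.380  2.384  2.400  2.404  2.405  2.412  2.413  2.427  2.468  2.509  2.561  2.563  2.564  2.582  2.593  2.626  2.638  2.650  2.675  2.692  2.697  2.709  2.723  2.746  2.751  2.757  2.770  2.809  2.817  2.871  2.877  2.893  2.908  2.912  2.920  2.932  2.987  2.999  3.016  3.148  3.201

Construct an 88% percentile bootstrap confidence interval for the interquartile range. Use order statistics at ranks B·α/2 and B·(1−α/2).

(2.166, 2.999)

α = 0.12; lower rank = 50 × 0.060 = 3; upper rank = 50 × 0.940 = 47.
The 3rd smallest replicate is 2.166; the 47th is 2.999.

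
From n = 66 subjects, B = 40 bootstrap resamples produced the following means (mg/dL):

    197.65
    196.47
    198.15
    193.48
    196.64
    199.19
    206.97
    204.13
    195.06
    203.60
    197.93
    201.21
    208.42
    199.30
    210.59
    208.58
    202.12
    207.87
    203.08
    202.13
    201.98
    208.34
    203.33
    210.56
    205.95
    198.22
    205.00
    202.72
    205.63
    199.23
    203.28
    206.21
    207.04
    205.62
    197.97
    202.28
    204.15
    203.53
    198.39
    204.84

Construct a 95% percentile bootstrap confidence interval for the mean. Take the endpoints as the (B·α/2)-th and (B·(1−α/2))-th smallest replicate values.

Sorted replicates: 193.48, 195.06, 196.47, 196.64, 197.65, 197.93, 197.97, 198.15, 198.22, 198.39, 199.19, 199.23, 199.30, 201.21, 201.98, 202.12, 202.13, 202.28, 202.72, 203.08, 203.28, 203.33, 203.53, 203.60, 204.13, 204.15, 204.84, 205.00, 205.62, 205.63, 205.95, 206.21, 206.97, 207.04, 207.87, 208.34, 208.42, 208.58, 210.56, 210.59
α = 0.05; lower rank = 40 × 0.025 = 1; upper rank = 40 × 0.975 = 39.
The 1st smallest replicate is 193.48; the 39th is 210.56.

(193.48, 210.56)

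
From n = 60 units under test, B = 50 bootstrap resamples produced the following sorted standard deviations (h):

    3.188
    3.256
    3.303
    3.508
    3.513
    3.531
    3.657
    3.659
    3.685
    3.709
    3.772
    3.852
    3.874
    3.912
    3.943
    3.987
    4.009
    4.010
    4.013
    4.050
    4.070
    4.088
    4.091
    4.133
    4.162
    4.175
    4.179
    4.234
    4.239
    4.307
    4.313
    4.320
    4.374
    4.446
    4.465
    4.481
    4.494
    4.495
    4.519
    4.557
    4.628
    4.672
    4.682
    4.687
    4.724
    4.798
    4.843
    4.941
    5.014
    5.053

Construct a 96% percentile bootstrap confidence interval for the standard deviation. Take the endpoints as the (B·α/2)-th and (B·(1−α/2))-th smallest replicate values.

α = 0.04; lower rank = 50 × 0.020 = 1; upper rank = 50 × 0.980 = 49.
The 1st smallest replicate is 3.188; the 49th is 5.014.

(3.188, 5.014)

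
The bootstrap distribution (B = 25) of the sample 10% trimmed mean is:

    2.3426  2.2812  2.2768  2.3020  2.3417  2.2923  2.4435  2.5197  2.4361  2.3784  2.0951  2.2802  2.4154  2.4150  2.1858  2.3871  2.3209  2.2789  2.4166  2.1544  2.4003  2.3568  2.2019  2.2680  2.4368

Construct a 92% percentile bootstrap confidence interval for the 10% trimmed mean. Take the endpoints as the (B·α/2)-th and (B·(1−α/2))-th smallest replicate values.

(2.0951, 2.4435)

Sorted replicates: 2.0951, 2.1544, 2.1858, 2.2019, 2.2680, 2.2768, 2.2789, 2.2802, 2.2812, 2.2923, 2.3020, 2.3209, 2.3417, 2.3426, 2.3568, 2.3784, 2.3871, 2.4003, 2.4150, 2.4154, 2.4166, 2.4361, 2.4368, 2.4435, 2.5197
α = 0.08; lower rank = 25 × 0.040 = 1; upper rank = 25 × 0.960 = 24.
The 1st smallest replicate is 2.0951; the 24th is 2.4435.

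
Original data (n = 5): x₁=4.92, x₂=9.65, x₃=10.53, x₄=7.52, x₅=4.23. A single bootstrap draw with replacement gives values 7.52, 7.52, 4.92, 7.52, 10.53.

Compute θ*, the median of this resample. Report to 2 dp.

Sorted: 4.92, 7.52, 7.52, 7.52, 10.53
Median = middle value = 7.52

θ* = 7.52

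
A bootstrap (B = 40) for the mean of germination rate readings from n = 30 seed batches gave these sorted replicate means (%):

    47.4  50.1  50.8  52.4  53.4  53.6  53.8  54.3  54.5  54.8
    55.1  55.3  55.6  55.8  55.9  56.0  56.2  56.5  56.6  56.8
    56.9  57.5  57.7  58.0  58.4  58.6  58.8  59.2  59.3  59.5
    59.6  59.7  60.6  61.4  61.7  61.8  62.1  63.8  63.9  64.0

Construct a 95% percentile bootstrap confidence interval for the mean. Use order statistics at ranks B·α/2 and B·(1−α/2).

(47.4, 63.9)

α = 0.05; lower rank = 40 × 0.025 = 1; upper rank = 40 × 0.975 = 39.
The 1st smallest replicate is 47.4; the 39th is 63.9.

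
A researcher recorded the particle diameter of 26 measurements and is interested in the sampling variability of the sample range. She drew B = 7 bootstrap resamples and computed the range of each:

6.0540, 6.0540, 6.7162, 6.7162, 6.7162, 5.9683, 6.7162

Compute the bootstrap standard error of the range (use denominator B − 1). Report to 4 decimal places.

Bootstrap SE is the standard deviation of the 7 replicate ranges.
Mean of replicates: (6.0540 + 6.0540 + 6.7162 + 6.7162 + 6.7162 + 5.9683 + 6.7162) / 7 = 44.94110 / 7 = 6.42016
Sum of squared deviations: (−0.36616)² + (−0.36616)² + (+0.29604)² + (+0.29604)² + (+0.29604)² + (−0.45186)² + (+0.29604)² = 0.82288
Variance = 0.82288 / 6 = 0.13715
SE* = √0.13715

SE* = 0.3703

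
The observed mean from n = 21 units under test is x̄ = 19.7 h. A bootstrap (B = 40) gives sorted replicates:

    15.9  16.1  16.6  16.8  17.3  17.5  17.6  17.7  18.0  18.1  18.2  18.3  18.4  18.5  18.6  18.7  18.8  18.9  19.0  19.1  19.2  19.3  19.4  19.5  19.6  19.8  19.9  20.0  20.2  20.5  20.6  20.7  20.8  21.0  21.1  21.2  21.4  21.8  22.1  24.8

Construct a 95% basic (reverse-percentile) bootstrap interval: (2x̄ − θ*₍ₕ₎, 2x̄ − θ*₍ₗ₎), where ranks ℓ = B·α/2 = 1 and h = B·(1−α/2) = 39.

Percentile endpoints at ranks 1 and 39: θ*₍1₎ = 15.9, θ*₍39₎ = 22.1.
Basic interval reflects these around x̄:
  lower = 2 × 19.7 − 22.1 = 17.3
  upper = 2 × 19.7 − 15.9 = 23.5

(17.3, 23.5)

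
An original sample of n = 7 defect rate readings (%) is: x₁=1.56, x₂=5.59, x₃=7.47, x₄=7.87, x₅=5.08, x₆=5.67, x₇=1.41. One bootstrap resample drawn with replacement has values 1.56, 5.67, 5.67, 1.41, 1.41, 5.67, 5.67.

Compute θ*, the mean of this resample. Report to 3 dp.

θ* = 3.866

Mean = (1.56 + 5.67 + 5.67 + 1.41 + 1.41 + 5.67 + 5.67) / 7 = 27.060 / 7 = 3.866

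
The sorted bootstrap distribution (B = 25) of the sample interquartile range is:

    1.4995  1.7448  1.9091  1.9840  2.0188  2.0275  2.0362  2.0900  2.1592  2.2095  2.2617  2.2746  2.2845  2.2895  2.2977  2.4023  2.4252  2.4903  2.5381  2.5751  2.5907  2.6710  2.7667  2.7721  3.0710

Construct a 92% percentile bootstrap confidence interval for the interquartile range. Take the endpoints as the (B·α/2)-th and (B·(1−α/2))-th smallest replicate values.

(1.4995, 2.7721)

α = 0.08; lower rank = 25 × 0.040 = 1; upper rank = 25 × 0.960 = 24.
The 1st smallest replicate is 1.4995; the 24th is 2.7721.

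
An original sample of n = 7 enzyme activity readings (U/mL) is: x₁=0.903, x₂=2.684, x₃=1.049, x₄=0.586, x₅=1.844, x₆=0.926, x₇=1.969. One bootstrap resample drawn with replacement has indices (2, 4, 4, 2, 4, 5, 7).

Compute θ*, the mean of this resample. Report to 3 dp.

θ* = 1.563

Resample values: 2.684, 0.586, 0.586, 2.684, 0.586, 1.844, 1.969.
Mean = (2.684 + 0.586 + 0.586 + 2.684 + 0.586 + 1.844 + 1.969) / 7 = 10.9390 / 7 = 1.563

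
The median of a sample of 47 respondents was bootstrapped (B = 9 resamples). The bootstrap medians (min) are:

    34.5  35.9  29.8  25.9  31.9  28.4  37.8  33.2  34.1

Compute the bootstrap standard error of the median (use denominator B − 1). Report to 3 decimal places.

SE* = 3.785

Bootstrap SE is the standard deviation of the 9 replicate medians.
Mean of replicates: (34.5 + 35.9 + 29.8 + 25.9 + 31.9 + 28.4 + 37.8 + 33.2 + 34.1) / 9 = 291.5000 / 9 = 32.3889
Sum of squared deviations: (+2.1111)² + (+3.5111)² + (−2.5889)² + (−6.4889)² + (−0.4889)² + (−3.9889)² + (+5.4111)² + (+0.8111)² + (+1.7111)² = 114.6089
Variance = 114.6089 / 8 = 14.3261
SE* = √14.3261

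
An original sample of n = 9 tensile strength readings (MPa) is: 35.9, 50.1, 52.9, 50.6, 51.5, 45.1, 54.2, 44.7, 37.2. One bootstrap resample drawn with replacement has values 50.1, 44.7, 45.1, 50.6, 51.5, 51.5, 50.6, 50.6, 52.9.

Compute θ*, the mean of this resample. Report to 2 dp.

θ* = 49.73

Mean = (50.1 + 44.7 + 45.1 + 50.6 + 51.5 + 51.5 + 50.6 + 50.6 + 52.9) / 9 = 447.60 / 9 = 49.73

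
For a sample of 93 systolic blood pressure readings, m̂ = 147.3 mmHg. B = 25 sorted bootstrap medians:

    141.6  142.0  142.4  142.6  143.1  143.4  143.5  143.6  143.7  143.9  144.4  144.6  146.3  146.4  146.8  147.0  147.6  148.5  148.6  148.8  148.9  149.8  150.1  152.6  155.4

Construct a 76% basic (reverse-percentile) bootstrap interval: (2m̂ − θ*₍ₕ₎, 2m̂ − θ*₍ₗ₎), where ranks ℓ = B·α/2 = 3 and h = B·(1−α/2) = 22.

Percentile endpoints at ranks 3 and 22: θ*₍3₎ = 142.4, θ*₍22₎ = 149.8.
Basic interval reflects these around m̂:
  lower = 2 × 147.3 − 149.8 = 144.8
  upper = 2 × 147.3 − 142.4 = 152.2

(144.8, 152.2)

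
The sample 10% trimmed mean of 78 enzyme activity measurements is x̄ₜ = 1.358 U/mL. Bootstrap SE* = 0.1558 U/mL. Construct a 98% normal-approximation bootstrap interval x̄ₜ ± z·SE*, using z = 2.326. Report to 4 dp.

(0.9956, 1.7204)

Margin = 2.326 × 0.1558 = 0.36239
Interval: 1.358 ± 0.36239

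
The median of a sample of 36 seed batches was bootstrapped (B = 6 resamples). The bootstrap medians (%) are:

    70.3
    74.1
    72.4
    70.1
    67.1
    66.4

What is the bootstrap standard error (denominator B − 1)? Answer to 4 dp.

SE* = 2.9669

Bootstrap SE is the standard deviation of the 6 replicate medians.
Mean of replicates: (70.3 + 74.1 + 72.4 + 70.1 + 67.1 + 66.4) / 6 = 420.40000 / 6 = 70.06667
Sum of squared deviations: (+0.23333)² + (+4.03333)² + (+2.33333)² + (+0.03333)² + (−2.96667)² + (−3.66667)² = 44.01333
Variance = 44.01333 / 5 = 8.80267
SE* = √8.80267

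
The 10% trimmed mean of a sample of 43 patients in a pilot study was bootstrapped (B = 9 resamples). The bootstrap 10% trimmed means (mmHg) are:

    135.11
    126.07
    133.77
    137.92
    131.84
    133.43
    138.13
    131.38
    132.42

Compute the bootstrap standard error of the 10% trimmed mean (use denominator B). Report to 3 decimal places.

Bootstrap SE is the standard deviation of the 9 replicate 10% trimmed means.
Mean of replicates: (135.11 + 126.07 + 133.77 + 137.92 + 131.84 + 133.43 + 138.13 + 131.38 + 132.42) / 9 = 1200.0700 / 9 = 133.3411
Sum of squared deviations: (+1.7689)² + (−7.2711)² + (+0.4289)² + (+4.5789)² + (−1.5011)² + (+0.0889)² + (+4.7889)² + (−1.9611)² + (−0.9211)² = 107.0373
Variance = 107.0373 / 9 = 11.8930
SE* = √11.8930

SE* = 3.449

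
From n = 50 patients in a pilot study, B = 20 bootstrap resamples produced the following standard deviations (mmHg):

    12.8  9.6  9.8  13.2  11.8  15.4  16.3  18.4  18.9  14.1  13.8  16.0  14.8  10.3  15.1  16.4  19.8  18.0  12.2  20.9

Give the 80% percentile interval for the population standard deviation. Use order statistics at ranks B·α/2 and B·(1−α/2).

(9.8, 18.9)

Sorted replicates: 9.6, 9.8, 10.3, 11.8, 12.2, 12.8, 13.2, 13.8, 14.1, 14.8, 15.1, 15.4, 16.0, 16.3, 16.4, 18.0, 18.4, 18.9, 19.8, 20.9
α = 0.20; lower rank = 20 × 0.100 = 2; upper rank = 20 × 0.900 = 18.
The 2nd smallest replicate is 9.8; the 18th is 18.9.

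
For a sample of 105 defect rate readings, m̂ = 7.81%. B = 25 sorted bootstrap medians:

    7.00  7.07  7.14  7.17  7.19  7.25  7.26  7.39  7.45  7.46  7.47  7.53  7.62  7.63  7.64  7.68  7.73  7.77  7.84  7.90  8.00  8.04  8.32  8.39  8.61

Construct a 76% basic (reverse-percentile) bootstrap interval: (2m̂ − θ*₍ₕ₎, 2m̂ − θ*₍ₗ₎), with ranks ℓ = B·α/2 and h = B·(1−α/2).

Percentile endpoints at ranks 3 and 22: θ*₍3₎ = 7.14, θ*₍22₎ = 8.04.
Basic interval reflects these around m̂:
  lower = 2 × 7.81 − 8.04 = 7.58
  upper = 2 × 7.81 − 7.14 = 8.48

(7.58, 8.48)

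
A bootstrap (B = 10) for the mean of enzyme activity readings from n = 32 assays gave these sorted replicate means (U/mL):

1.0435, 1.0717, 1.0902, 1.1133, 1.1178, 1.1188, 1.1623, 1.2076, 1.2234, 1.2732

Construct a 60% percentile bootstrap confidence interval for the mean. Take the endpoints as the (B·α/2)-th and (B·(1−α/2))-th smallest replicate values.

(1.0717, 1.2076)

α = 0.40; lower rank = 10 × 0.200 = 2; upper rank = 10 × 0.800 = 8.
The 2nd smallest replicate is 1.0717; the 8th is 1.2076.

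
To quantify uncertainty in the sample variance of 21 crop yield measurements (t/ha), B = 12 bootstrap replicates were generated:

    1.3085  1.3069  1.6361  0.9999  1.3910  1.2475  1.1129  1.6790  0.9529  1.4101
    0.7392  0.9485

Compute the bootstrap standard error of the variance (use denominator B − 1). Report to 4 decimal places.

Bootstrap SE is the standard deviation of the 12 replicate variances.
Mean of replicates: (1.3085 + 1.3069 + 1.6361 + 0.9999 + 1.3910 + 1.2475 + 1.1129 + 1.6790 + 0.9529 + 1.4101 + 0.7392 + 0.9485) / 12 = 14.73250 / 12 = 1.22771
Sum of squared deviations: (+0.08079)² + (+0.07919)² + (+0.40839)² + (−0.22781)² + (+0.16329)² + (+0.01979)² + (−0.11481)² + (+0.45129)² + (−0.27481)² + (+0.18239)² + (−0.48851)² + (−0.27921)² = 0.90076
Variance = 0.90076 / 11 = 0.08189
SE* = √0.08189

SE* = 0.2862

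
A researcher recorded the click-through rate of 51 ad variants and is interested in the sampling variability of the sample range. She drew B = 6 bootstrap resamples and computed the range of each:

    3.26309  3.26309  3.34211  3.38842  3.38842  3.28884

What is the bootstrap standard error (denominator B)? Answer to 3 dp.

SE* = 0.054

Bootstrap SE is the standard deviation of the 6 replicate ranges.
Mean of replicates: (3.26309 + 3.26309 + 3.34211 + 3.38842 + 3.38842 + 3.28884) / 6 = 19.933970 / 6 = 3.322328
Sum of squared deviations: (−0.059238)² + (−0.059238)² + (+0.019782)² + (+0.066092)² + (+0.066092)² + (−0.033488)² = 0.017267
Variance = 0.017267 / 6 = 0.002878
SE* = √0.002878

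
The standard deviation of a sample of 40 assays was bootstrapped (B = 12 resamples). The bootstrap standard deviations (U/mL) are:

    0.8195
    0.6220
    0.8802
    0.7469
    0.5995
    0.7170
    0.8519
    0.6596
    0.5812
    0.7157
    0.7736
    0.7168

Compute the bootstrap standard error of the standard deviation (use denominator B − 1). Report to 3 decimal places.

Bootstrap SE is the standard deviation of the 12 replicate standard deviations.
Mean of replicates: (0.8195 + 0.6220 + 0.8802 + 0.7469 + 0.5995 + 0.7170 + 0.8519 + 0.6596 + 0.5812 + 0.7157 + 0.7736 + 0.7168) / 12 = 8.68390 / 12 = 0.72366
Sum of squared deviations: (+0.09584)² + (−0.10166)² + (+0.15654)² + (+0.02324)² + (−0.12416)² + (−0.00666)² + (+0.12824)² + (−0.06406)² + (−0.14246)² + (−0.00796)² + (+0.04994)² + (−0.00686)² = 0.10347
Variance = 0.10347 / 11 = 0.00941
SE* = √0.00941

SE* = 0.097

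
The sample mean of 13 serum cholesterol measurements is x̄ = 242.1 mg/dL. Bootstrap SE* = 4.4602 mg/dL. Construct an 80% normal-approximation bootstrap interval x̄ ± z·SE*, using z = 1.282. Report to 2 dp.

Margin = 1.282 × 4.4602 = 5.718
Interval: 242.1 ± 5.718

(236.38, 247.82)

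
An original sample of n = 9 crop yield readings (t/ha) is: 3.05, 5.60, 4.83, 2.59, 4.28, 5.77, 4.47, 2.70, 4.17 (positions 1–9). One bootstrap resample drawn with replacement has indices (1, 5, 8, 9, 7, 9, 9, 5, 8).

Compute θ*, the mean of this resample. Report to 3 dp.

θ* = 3.777

Resample values: 3.05, 4.28, 2.70, 4.17, 4.47, 4.17, 4.17, 4.28, 2.70.
Mean = (3.05 + 4.28 + 2.70 + 4.17 + 4.47 + 4.17 + 4.17 + 4.28 + 2.70) / 9 = 33.990 / 9 = 3.777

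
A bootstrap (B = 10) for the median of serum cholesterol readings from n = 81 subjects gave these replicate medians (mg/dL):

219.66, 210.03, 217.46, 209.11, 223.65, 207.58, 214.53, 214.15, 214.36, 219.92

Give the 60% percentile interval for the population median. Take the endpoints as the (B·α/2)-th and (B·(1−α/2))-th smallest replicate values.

(209.11, 219.66)

Sorted replicates: 207.58, 209.11, 210.03, 214.15, 214.36, 214.53, 217.46, 219.66, 219.92, 223.65
α = 0.40; lower rank = 10 × 0.200 = 2; upper rank = 10 × 0.800 = 8.
The 2nd smallest replicate is 209.11; the 8th is 219.66.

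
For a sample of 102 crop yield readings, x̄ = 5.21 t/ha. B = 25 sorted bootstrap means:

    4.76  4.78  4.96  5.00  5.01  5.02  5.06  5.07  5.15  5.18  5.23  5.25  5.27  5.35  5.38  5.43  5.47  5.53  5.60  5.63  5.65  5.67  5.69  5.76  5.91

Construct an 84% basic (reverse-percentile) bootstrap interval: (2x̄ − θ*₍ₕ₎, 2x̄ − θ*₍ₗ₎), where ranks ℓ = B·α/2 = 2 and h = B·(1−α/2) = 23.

Percentile endpoints at ranks 2 and 23: θ*₍2₎ = 4.78, θ*₍23₎ = 5.69.
Basic interval reflects these around x̄:
  lower = 2 × 5.21 − 5.69 = 4.73
  upper = 2 × 5.21 − 4.78 = 5.64

(4.73, 5.64)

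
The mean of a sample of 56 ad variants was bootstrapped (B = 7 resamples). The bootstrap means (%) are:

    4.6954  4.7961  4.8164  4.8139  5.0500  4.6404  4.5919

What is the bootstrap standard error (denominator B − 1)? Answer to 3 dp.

SE* = 0.151

Bootstrap SE is the standard deviation of the 7 replicate means.
Mean of replicates: (4.6954 + 4.7961 + 4.8164 + 4.8139 + 5.0500 + 4.6404 + 4.5919) / 7 = 33.40410 / 7 = 4.77201
Sum of squared deviations: (−0.07661)² + (+0.02409)² + (+0.04439)² + (+0.04189)² + (+0.27799)² + (−0.13161)² + (−0.18011)² = 0.13721
Variance = 0.13721 / 6 = 0.02287
SE* = √0.02287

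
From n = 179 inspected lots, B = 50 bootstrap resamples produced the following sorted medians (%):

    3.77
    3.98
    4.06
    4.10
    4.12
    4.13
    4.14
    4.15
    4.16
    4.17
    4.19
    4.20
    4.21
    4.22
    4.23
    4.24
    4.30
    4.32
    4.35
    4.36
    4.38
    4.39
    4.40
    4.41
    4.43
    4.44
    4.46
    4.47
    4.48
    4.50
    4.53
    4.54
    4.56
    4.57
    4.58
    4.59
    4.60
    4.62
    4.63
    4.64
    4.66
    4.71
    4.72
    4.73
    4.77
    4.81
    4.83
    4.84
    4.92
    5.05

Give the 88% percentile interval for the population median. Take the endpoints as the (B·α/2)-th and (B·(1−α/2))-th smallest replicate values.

α = 0.12; lower rank = 50 × 0.060 = 3; upper rank = 50 × 0.940 = 47.
The 3rd smallest replicate is 4.06; the 47th is 4.83.

(4.06, 4.83)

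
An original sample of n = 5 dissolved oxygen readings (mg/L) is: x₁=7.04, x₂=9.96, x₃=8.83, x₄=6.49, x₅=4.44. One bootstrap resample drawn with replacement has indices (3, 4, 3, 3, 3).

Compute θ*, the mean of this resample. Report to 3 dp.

θ* = 8.362

Resample values: 8.83, 6.49, 8.83, 8.83, 8.83.
Mean = (8.83 + 6.49 + 8.83 + 8.83 + 8.83) / 5 = 41.810 / 5 = 8.362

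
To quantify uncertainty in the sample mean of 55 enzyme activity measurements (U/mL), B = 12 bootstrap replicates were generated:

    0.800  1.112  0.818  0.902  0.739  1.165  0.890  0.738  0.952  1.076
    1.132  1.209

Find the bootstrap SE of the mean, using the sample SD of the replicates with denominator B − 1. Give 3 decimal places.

Bootstrap SE is the standard deviation of the 12 replicate means.
Mean of replicates: (0.800 + 1.112 + 0.818 + 0.902 + 0.739 + 1.165 + 0.890 + 0.738 + 0.952 + 1.076 + 1.132 + 1.209) / 12 = 11.5330 / 12 = 0.9611
Sum of squared deviations: (−0.1611)² + (+0.1509)² + (−0.1431)² + (−0.0591)² + (−0.2221)² + (+0.2039)² + (−0.0711)² + (−0.2231)² + (−0.0091)² + (+0.1149)² + (+0.1709)² + (+0.2479)² = 0.3224
Variance = 0.3224 / 11 = 0.0293
SE* = √0.0293

SE* = 0.171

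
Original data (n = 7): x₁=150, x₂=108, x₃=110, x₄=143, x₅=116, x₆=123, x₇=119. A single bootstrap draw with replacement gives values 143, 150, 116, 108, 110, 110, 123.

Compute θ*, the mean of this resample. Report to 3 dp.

Mean = (143 + 150 + 116 + 108 + 110 + 110 + 123) / 7 = 860.0 / 7 = 122.857

θ* = 122.857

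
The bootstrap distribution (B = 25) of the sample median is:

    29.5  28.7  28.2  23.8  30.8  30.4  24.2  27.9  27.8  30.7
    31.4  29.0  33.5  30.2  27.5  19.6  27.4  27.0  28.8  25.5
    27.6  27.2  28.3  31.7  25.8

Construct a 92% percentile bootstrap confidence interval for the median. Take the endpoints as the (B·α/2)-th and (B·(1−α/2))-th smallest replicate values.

Sorted replicates: 19.6, 23.8, 24.2, 25.5, 25.8, 27.0, 27.2, 27.4, 27.5, 27.6, 27.8, 27.9, 28.2, 28.3, 28.7, 28.8, 29.0, 29.5, 30.2, 30.4, 30.7, 30.8, 31.4, 31.7, 33.5
α = 0.08; lower rank = 25 × 0.040 = 1; upper rank = 25 × 0.960 = 24.
The 1st smallest replicate is 19.6; the 24th is 31.7.

(19.6, 31.7)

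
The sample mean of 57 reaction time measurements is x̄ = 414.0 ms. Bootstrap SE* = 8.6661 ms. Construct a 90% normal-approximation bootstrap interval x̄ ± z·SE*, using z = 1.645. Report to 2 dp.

Margin = 1.645 × 8.6661 = 14.256
Interval: 414.0 ± 14.256

(399.74, 428.26)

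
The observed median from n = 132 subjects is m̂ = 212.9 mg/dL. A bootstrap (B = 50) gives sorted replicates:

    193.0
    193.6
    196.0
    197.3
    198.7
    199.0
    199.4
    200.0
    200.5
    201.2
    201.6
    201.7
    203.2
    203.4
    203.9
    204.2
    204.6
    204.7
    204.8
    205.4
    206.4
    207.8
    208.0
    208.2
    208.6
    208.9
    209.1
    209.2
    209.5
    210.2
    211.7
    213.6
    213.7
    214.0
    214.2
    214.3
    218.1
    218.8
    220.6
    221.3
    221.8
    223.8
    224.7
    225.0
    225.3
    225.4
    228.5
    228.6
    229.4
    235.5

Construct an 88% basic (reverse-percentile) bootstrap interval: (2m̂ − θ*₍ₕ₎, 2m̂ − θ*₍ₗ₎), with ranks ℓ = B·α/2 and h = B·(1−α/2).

Percentile endpoints at ranks 3 and 47: θ*₍3₎ = 196.0, θ*₍47₎ = 228.5.
Basic interval reflects these around m̂:
  lower = 2 × 212.9 − 228.5 = 197.3
  upper = 2 × 212.9 − 196.0 = 229.8

(197.3, 229.8)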